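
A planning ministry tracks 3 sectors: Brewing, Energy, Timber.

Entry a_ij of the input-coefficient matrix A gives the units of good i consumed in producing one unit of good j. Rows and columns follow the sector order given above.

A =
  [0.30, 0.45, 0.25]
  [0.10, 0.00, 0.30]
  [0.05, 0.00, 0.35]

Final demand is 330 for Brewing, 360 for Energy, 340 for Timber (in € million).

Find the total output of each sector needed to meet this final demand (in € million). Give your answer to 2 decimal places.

I − A =
  [   0.70    -0.45    -0.25]
  [  -0.10     1.00    -0.30]
  [  -0.05     0.00     0.65]
Cofactors of I−A, C_ij = (−1)^(i+j)·(minor ij) (rows/columns in the sector order above):
  C_11 = (1.00)(0.65) − (-0.30)(0.00) = 0.6500
  C_12 = −[(-0.10)(0.65) − (-0.30)(-0.05)] = 0.0800
  C_13 = (-0.10)(0.00) − (1.00)(-0.05) = 0.0500
  C_21 = −[(-0.45)(0.65) − (-0.25)(0.00)] = 0.2925
  C_22 = (0.70)(0.65) − (-0.25)(-0.05) = 0.4425
  C_23 = −[(0.70)(0.00) − (-0.45)(-0.05)] = 0.0225
  C_31 = (-0.45)(-0.30) − (-0.25)(1.00) = 0.3850
  C_32 = −[(0.70)(-0.30) − (-0.25)(-0.10)] = 0.2350
  C_33 = (0.70)(1.00) − (-0.45)(-0.10) = 0.6550
det(I−A) = Σ_j (I−A)_1j·C_1j = (0.70)(0.6500) + (-0.45)(0.0800) + (-0.25)(0.0500) = 0.4065
adj(I−A) = Cᵀ =
  [ 0.6500   0.2925   0.3850]
  [ 0.0800   0.4425   0.2350]
  [ 0.0500   0.0225   0.6550]
(I − A)⁻¹ = adj(I−A) / det(I−A) ≈
  [   1.5990     0.7196     0.9471]
  [   0.1968     1.0886     0.5781]
  [   0.1230     0.0554     1.6113]
x = (I − A)⁻¹ d = adj(I−A)·d / det(I−A), with det(I−A) = 0.4065:
  x_B = (0.6500·330 + 0.2925·360 + 0.3850·340) / 0.4065 = 450.70 / 0.4065 ≈ 1108.73
  x_E = (0.0800·330 + 0.4425·360 + 0.2350·340) / 0.4065 = 265.60 / 0.4065 ≈ 653.38
  x_T = (0.0500·330 + 0.0225·360 + 0.6550·340) / 0.4065 = 247.30 / 0.4065 ≈ 608.36

x_B = 1108.73, x_E = 653.38, x_T = 608.36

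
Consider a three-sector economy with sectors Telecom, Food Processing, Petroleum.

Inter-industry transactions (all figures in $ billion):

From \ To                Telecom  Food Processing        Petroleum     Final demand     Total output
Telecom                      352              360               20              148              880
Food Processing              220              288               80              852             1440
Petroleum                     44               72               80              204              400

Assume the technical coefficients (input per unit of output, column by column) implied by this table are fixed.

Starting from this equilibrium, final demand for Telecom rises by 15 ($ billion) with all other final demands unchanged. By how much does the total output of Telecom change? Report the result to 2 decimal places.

Technical coefficients a_ij = z_ij / X_j:
  a_11 = 352/880 = 0.40, a_21 = 220/880 = 0.25, a_31 = 44/880 = 0.05
  a_12 = 360/1440 = 0.25, a_22 = 288/1440 = 0.20, a_32 = 72/1440 = 0.05
  a_13 = 20/400 = 0.05, a_23 = 80/400 = 0.20, a_33 = 80/400 = 0.20
I − A =
  [   0.60    -0.25    -0.05]
  [  -0.25     0.80    -0.20]
  [  -0.05    -0.05     0.80]
Cofactors of I−A, C_ij = (−1)^(i+j)·(minor ij) (rows/columns in the sector order above):
  C_11 = (0.80)(0.80) − (-0.20)(-0.05) = 0.6300
  C_12 = −[(-0.25)(0.80) − (-0.20)(-0.05)] = 0.2100
  C_13 = (-0.25)(-0.05) − (0.80)(-0.05) = 0.0525
  C_21 = −[(-0.25)(0.80) − (-0.05)(-0.05)] = 0.2025
  C_22 = (0.60)(0.80) − (-0.05)(-0.05) = 0.4775
  C_23 = −[(0.60)(-0.05) − (-0.25)(-0.05)] = 0.0425
  C_31 = (-0.25)(-0.20) − (-0.05)(0.80) = 0.0900
  C_32 = −[(0.60)(-0.20) − (-0.05)(-0.25)] = 0.1325
  C_33 = (0.60)(0.80) − (-0.25)(-0.25) = 0.4175
det(I−A) = Σ_j (I−A)_1j·C_1j = (0.60)(0.6300) + (-0.25)(0.2100) + (-0.05)(0.0525) = 0.322875
adj(I−A) = Cᵀ =
  [ 0.6300   0.2025   0.0900]
  [ 0.2100   0.4775   0.1325]
  [ 0.0525   0.0425   0.4175]
(I − A)⁻¹ = adj(I−A) / det(I−A) ≈
  [   1.9512     0.6272     0.2787]
  [   0.6504     1.4789     0.4104]
  [   0.1626     0.1316     1.2931]
Δx = (I − A)⁻¹ Δd with Δd having +15 in the Telecom component and 0 elsewhere.
So Δx_1 = L_11 · (+15), where L_11 = adj(I−A)_11 / det(I−A) = 0.6300 / 0.322875.
Δx_1 = 0.6300 × (+15) / 0.322875 = 9.45 / 0.322875 ≈ 29.27.

Δx_1 = 29.27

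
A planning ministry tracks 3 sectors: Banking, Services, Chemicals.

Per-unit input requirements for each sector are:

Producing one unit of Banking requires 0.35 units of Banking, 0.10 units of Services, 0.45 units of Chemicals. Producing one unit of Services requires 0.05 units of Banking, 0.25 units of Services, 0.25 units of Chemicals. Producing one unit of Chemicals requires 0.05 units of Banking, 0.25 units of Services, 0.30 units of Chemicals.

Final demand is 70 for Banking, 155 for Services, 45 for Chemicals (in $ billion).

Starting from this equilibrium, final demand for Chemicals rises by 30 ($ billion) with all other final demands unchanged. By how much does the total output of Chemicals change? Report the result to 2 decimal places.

I − A =
  [   0.65    -0.05    -0.05]
  [  -0.10     0.75    -0.25]
  [  -0.45    -0.25     0.70]
Cofactors of I−A, C_ij = (−1)^(i+j)·(minor ij) (rows/columns in the sector order above):
  C_11 = (0.75)(0.70) − (-0.25)(-0.25) = 0.4625
  C_12 = −[(-0.10)(0.70) − (-0.25)(-0.45)] = 0.1825
  C_13 = (-0.10)(-0.25) − (0.75)(-0.45) = 0.3625
  C_21 = −[(-0.05)(0.70) − (-0.05)(-0.25)] = 0.0475
  C_22 = (0.65)(0.70) − (-0.05)(-0.45) = 0.4325
  C_23 = −[(0.65)(-0.25) − (-0.05)(-0.45)] = 0.1850
  C_31 = (-0.05)(-0.25) − (-0.05)(0.75) = 0.0500
  C_32 = −[(0.65)(-0.25) − (-0.05)(-0.10)] = 0.1675
  C_33 = (0.65)(0.75) − (-0.05)(-0.10) = 0.4825
det(I−A) = Σ_j (I−A)_1j·C_1j = (0.65)(0.4625) + (-0.05)(0.1825) + (-0.05)(0.3625) = 0.273375
adj(I−A) = Cᵀ =
  [ 0.4625   0.0475   0.0500]
  [ 0.1825   0.4325   0.1675]
  [ 0.3625   0.1850   0.4825]
(I − A)⁻¹ = adj(I−A) / det(I−A) ≈
  [   1.6918     0.1738     0.1829]
  [   0.6676     1.5821     0.6127]
  [   1.3260     0.6767     1.7650]
Δx = (I − A)⁻¹ Δd with Δd having +30 in the Chemicals component and 0 elsewhere.
So Δx_C = L_CC · (+30), where L_CC = adj(I−A)_CC / det(I−A) = 0.4825 / 0.273375.
Δx_C = 0.4825 × (+30) / 0.273375 = 14.475 / 0.273375 ≈ 52.95.

Δx_C = 52.95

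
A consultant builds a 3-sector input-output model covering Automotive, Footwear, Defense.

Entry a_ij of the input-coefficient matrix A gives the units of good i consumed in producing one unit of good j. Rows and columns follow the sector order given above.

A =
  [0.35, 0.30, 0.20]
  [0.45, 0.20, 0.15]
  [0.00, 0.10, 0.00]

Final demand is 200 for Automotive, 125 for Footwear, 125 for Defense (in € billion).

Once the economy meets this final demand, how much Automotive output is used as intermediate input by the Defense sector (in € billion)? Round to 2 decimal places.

z_AD = 35.63

I − A =
  [   0.65    -0.30    -0.20]
  [  -0.45     0.80    -0.15]
  [   0.00    -0.10     1.00]
Cofactors of I−A, C_ij = (−1)^(i+j)·(minor ij) (rows/columns in the sector order above):
  C_11 = (0.80)(1.00) − (-0.15)(-0.10) = 0.7850
  C_12 = −[(-0.45)(1.00) − (-0.15)(0.00)] = 0.4500
  C_13 = (-0.45)(-0.10) − (0.80)(0.00) = 0.0450
  C_21 = −[(-0.30)(1.00) − (-0.20)(-0.10)] = 0.3200
  C_22 = (0.65)(1.00) − (-0.20)(0.00) = 0.6500
  C_23 = −[(0.65)(-0.10) − (-0.30)(0.00)] = 0.0650
  C_31 = (-0.30)(-0.15) − (-0.20)(0.80) = 0.2050
  C_32 = −[(0.65)(-0.15) − (-0.20)(-0.45)] = 0.1875
  C_33 = (0.65)(0.80) − (-0.30)(-0.45) = 0.3850
det(I−A) = Σ_j (I−A)_1j·C_1j = (0.65)(0.7850) + (-0.30)(0.4500) + (-0.20)(0.0450) = 0.36625
adj(I−A) = Cᵀ =
  [ 0.7850   0.3200   0.2050]
  [ 0.4500   0.6500   0.1875]
  [ 0.0450   0.0650   0.3850]
(I − A)⁻¹ = adj(I−A) / det(I−A) ≈
  [   2.1433     0.8737     0.5597]
  [   1.2287     1.7747     0.5119]
  [   0.1229     0.1775     1.0512]
First solve x = (I − A)⁻¹ d = adj(I−A)·d / det(I−A); in particular x_D = (0.0450·200 + 0.0650·125 + 0.3850·125) / 0.36625 = 65.25 / 0.36625 ≈ 178.1570.
Intermediate flow from A to D: z_AD = a_AD · x_D = 0.20 × 65.25 / 0.36625 = 13.05 / 0.36625 ≈ 35.63.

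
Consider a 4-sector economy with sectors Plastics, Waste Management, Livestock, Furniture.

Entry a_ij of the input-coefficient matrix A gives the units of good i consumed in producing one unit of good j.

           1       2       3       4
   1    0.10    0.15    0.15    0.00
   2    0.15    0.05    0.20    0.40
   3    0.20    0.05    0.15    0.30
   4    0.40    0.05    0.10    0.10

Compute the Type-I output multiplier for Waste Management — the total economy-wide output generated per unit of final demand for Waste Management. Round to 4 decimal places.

I − A =
  [   0.90    -0.15    -0.15     0.00]
  [  -0.15     0.95    -0.20    -0.40]
  [  -0.20    -0.05     0.85    -0.30]
  [  -0.40    -0.05    -0.10     0.90]
Compute the cofactors C_ij = (−1)^(i+j)·(3×3 minor ij) of I−A; the adjugate is their transpose:
adj(I−A) = Cᵀ =
  [ 0.667250   0.119250   0.158250   0.105750]
  [ 0.314250   0.616500   0.242250   0.354750]
  [ 0.298000   0.099000   0.707250   0.279750]
  [ 0.347125   0.098250   0.162375   0.663000]
det(I−A) = Σ_j (I−A)_1j·C_1j = (0.90)(0.667250) + (-0.15)(0.314250) + (-0.15)(0.298000) + (0.00)(0.347125) = 0.5086875
(I − A)⁻¹ = adj(I−A) / det(I−A) ≈
  [   1.31171     0.23443     0.31109     0.20789]
  [   0.61777     1.21194     0.47623     0.69738]
  [   0.58582     0.19462     1.39034     0.54994]
  [   0.68239     0.19314     0.31920     1.30335]
The output multiplier for sector j is the column-j sum of the Leontief inverse (I − A)⁻¹ = adj(I−A) / det(I−A).
Column 2 of adj(I−A): (0.119250, 0.616500, 0.099000, 0.098250); det(I−A) = 0.5086875.
m_2 = (0.119250 + 0.616500 + 0.099000 + 0.098250) / 0.5086875 = 0.933 / 0.5086875 ≈ 1.8341.

m_2 = 1.8341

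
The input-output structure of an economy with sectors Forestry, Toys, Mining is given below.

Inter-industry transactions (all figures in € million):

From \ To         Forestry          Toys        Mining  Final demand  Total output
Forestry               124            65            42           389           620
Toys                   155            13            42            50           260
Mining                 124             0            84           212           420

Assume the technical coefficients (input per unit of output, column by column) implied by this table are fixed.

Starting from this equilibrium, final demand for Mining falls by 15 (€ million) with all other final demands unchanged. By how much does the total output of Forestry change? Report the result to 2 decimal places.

Technical coefficients a_ij = z_ij / X_j:
  a_FF = 124/620 = 0.20, a_TF = 155/620 = 0.25, a_MF = 124/620 = 0.20
  a_FT = 65/260 = 0.25, a_TT = 13/260 = 0.05, a_MT = 0/260 = 0.00
  a_FM = 42/420 = 0.10, a_TM = 42/420 = 0.10, a_MM = 84/420 = 0.20
I − A =
  [   0.80    -0.25    -0.10]
  [  -0.25     0.95    -0.10]
  [  -0.20     0.00     0.80]
Cofactors of I−A, C_ij = (−1)^(i+j)·(minor ij) (rows/columns in the sector order above):
  C_11 = (0.95)(0.80) − (-0.10)(0.00) = 0.7600
  C_12 = −[(-0.25)(0.80) − (-0.10)(-0.20)] = 0.2200
  C_13 = (-0.25)(0.00) − (0.95)(-0.20) = 0.1900
  C_21 = −[(-0.25)(0.80) − (-0.10)(0.00)] = 0.2000
  C_22 = (0.80)(0.80) − (-0.10)(-0.20) = 0.6200
  C_23 = −[(0.80)(0.00) − (-0.25)(-0.20)] = 0.0500
  C_31 = (-0.25)(-0.10) − (-0.10)(0.95) = 0.1200
  C_32 = −[(0.80)(-0.10) − (-0.10)(-0.25)] = 0.1050
  C_33 = (0.80)(0.95) − (-0.25)(-0.25) = 0.6975
det(I−A) = Σ_j (I−A)_1j·C_1j = (0.80)(0.7600) + (-0.25)(0.2200) + (-0.10)(0.1900) = 0.5340
adj(I−A) = Cᵀ =
  [ 0.7600   0.2000   0.1200]
  [ 0.2200   0.6200   0.1050]
  [ 0.1900   0.0500   0.6975]
(I − A)⁻¹ = adj(I−A) / det(I−A) ≈
  [   1.4232     0.3745     0.2247]
  [   0.4120     1.1610     0.1966]
  [   0.3558     0.0936     1.3062]
Δx = (I − A)⁻¹ Δd with Δd having -15 in the Mining component and 0 elsewhere.
So Δx_F = L_FM · (-15), where L_FM = adj(I−A)_FM / det(I−A) = 0.1200 / 0.5340.
Δx_F = 0.1200 × (-15) / 0.5340 = -1.80 / 0.5340 ≈ -3.37.

Δx_F = -3.37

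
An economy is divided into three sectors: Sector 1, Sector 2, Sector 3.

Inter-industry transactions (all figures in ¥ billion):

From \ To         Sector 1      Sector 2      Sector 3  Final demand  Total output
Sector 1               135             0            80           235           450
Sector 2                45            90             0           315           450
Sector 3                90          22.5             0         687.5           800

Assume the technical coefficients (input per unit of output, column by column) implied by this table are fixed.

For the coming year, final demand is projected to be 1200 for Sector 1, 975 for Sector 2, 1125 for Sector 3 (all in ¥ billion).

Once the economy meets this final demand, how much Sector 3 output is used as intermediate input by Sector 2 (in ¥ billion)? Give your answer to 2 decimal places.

Technical coefficients a_ij = z_ij / X_j:
  a_11 = 135/450 = 0.30, a_21 = 45/450 = 0.10, a_31 = 90/450 = 0.20
  a_12 = 0/450 = 0.00, a_22 = 90/450 = 0.20, a_32 = 22.5/450 = 0.05
  a_13 = 80/800 = 0.10, a_23 = 0/800 = 0.00, a_33 = 0/800 = 0.00
I − A =
  [   0.70     0.00    -0.10]
  [  -0.10     0.80     0.00]
  [  -0.20    -0.05     1.00]
Cofactors of I−A, C_ij = (−1)^(i+j)·(minor ij) (rows/columns in the sector order above):
  C_11 = (0.80)(1.00) − (0.00)(-0.05) = 0.8000
  C_12 = −[(-0.10)(1.00) − (0.00)(-0.20)] = 0.1000
  C_13 = (-0.10)(-0.05) − (0.80)(-0.20) = 0.1650
  C_21 = −[(0.00)(1.00) − (-0.10)(-0.05)] = 0.0050
  C_22 = (0.70)(1.00) − (-0.10)(-0.20) = 0.6800
  C_23 = −[(0.70)(-0.05) − (0.00)(-0.20)] = 0.0350
  C_31 = (0.00)(0.00) − (-0.10)(0.80) = 0.0800
  C_32 = −[(0.70)(0.00) − (-0.10)(-0.10)] = 0.0100
  C_33 = (0.70)(0.80) − (0.00)(-0.10) = 0.5600
det(I−A) = Σ_j (I−A)_1j·C_1j = (0.70)(0.8000) + (0.00)(0.1000) + (-0.10)(0.1650) = 0.5435
adj(I−A) = Cᵀ =
  [ 0.8000   0.0050   0.0800]
  [ 0.1000   0.6800   0.0100]
  [ 0.1650   0.0350   0.5600]
(I − A)⁻¹ = adj(I−A) / det(I−A) ≈
  [   1.4719     0.0092     0.1472]
  [   0.1840     1.2511     0.0184]
  [   0.3036     0.0644     1.0304]
First solve x = (I − A)⁻¹ d = adj(I−A)·d / det(I−A); in particular x_2 = (0.1000·1200 + 0.6800·975 + 0.0100·1125) / 0.5435 = 794.25 / 0.5435 ≈ 1461.3615.
Intermediate flow from 3 to 2: z_32 = a_32 · x_2 = 0.05 × 794.25 / 0.5435 = 39.7125 / 0.5435 ≈ 73.07.

z_32 = 73.07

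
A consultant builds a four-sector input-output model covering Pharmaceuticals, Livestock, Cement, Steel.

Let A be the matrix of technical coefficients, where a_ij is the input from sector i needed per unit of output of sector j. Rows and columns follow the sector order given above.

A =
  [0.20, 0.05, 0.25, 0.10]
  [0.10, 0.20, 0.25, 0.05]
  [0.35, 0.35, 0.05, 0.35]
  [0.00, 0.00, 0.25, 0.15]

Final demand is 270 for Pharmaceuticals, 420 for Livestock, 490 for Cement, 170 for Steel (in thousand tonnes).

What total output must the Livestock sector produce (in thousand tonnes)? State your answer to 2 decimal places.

I − A =
  [   0.80    -0.05    -0.25    -0.10]
  [  -0.10     0.80    -0.25    -0.05]
  [  -0.35    -0.35     0.95    -0.35]
  [   0.00     0.00    -0.25     0.85]
Compute the cofactors C_ij = (−1)^(i+j)·(3×3 minor ij) of I−A; the adjugate is their transpose:
adj(I−A) = Cᵀ =
  [ 0.497250   0.119125   0.201250   0.148375]
  [ 0.150750   0.492875   0.203750   0.130625]
  [ 0.267750   0.252875   0.539750   0.268625]
  [ 0.078750   0.074375   0.158750   0.450125]
det(I−A) = Σ_j (I−A)_1j·C_1j = (0.80)(0.497250) + (-0.05)(0.150750) + (-0.25)(0.267750) + (-0.10)(0.078750) = 0.31545
(I − A)⁻¹ = adj(I−A) / det(I−A) ≈
  [   1.5763     0.3776     0.6380     0.4704]
  [   0.4779     1.5625     0.6459     0.4141]
  [   0.8488     0.8016     1.7110     0.8516]
  [   0.2496     0.2358     0.5032     1.4269]
x = (I − A)⁻¹ d = adj(I−A)·d / det(I−A), with det(I−A) = 0.31545:
  x_1 = (0.497250·270 + 0.119125·420 + 0.201250·490 + 0.148375·170) / 0.31545 = 308.12625 / 0.31545 ≈ 976.78
  x_2 = (0.150750·270 + 0.492875·420 + 0.203750·490 + 0.130625·170) / 0.31545 = 369.75375 / 0.31545 ≈ 1172.15
  x_3 = (0.267750·270 + 0.252875·420 + 0.539750·490 + 0.268625·170) / 0.31545 = 488.64375 / 0.31545 ≈ 1549.04
  x_4 = (0.078750·270 + 0.074375·420 + 0.158750·490 + 0.450125·170) / 0.31545 = 206.80875 / 0.31545 ≈ 655.60

x_2 = 1172.15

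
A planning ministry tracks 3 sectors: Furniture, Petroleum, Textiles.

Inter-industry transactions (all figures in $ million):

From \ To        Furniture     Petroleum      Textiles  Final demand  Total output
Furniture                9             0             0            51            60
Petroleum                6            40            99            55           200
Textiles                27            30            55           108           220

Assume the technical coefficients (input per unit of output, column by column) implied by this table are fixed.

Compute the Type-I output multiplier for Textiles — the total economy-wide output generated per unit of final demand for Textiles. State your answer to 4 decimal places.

Technical coefficients a_ij = z_ij / X_j:
  a_FF = 9/60 = 0.15, a_PF = 6/60 = 0.10, a_TF = 27/60 = 0.45
  a_FP = 0/200 = 0.00, a_PP = 40/200 = 0.20, a_TP = 30/200 = 0.15
  a_FT = 0/220 = 0.00, a_PT = 99/220 = 0.45, a_TT = 55/220 = 0.25
I − A =
  [   0.85     0.00     0.00]
  [  -0.10     0.80    -0.45]
  [  -0.45    -0.15     0.75]
Cofactors of I−A, C_ij = (−1)^(i+j)·(minor ij) (rows/columns in the sector order above):
  C_11 = (0.80)(0.75) − (-0.45)(-0.15) = 0.5325
  C_12 = −[(-0.10)(0.75) − (-0.45)(-0.45)] = 0.2775
  C_13 = (-0.10)(-0.15) − (0.80)(-0.45) = 0.3750
  C_21 = −[(0.00)(0.75) − (0.00)(-0.15)] = 0.0000
  C_22 = (0.85)(0.75) − (0.00)(-0.45) = 0.6375
  C_23 = −[(0.85)(-0.15) − (0.00)(-0.45)] = 0.1275
  C_31 = (0.00)(-0.45) − (0.00)(0.80) = 0.0000
  C_32 = −[(0.85)(-0.45) − (0.00)(-0.10)] = 0.3825
  C_33 = (0.85)(0.80) − (0.00)(-0.10) = 0.6800
det(I−A) = Σ_j (I−A)_1j·C_1j = (0.85)(0.5325) + (0.00)(0.2775) + (0.00)(0.3750) = 0.452625
adj(I−A) = Cᵀ =
  [ 0.5325   0.0000   0.0000]
  [ 0.2775   0.6375   0.3825]
  [ 0.3750   0.1275   0.6800]
(I − A)⁻¹ = adj(I−A) / det(I−A) ≈
  [   1.17647     0.00000     0.00000]
  [   0.61309     1.40845     0.84507]
  [   0.82850     0.28169     1.50235]
The output multiplier for sector j is the column-j sum of the Leontief inverse (I − A)⁻¹ = adj(I−A) / det(I−A).
Column T of adj(I−A): (0.0000, 0.3825, 0.6800); det(I−A) = 0.452625.
m_T = (0.0000 + 0.3825 + 0.6800) / 0.452625 = 1.0625 / 0.452625 ≈ 2.3474.

m_T = 2.3474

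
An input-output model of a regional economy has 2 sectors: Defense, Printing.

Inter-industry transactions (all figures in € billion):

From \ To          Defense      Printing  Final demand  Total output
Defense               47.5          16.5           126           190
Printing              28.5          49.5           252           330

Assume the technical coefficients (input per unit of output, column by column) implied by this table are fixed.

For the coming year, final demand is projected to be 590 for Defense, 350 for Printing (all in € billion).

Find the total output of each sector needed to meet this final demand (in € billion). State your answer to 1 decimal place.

x_1 = 823.8, x_2 = 557.1

Technical coefficients a_ij = z_ij / X_j:
  a_11 = 47.5/190 = 0.25, a_21 = 28.5/190 = 0.15
  a_12 = 16.5/330 = 0.05, a_22 = 49.5/330 = 0.15
I − A =
  [   0.75    -0.05]
  [  -0.15     0.85]
det(I−A) = (0.75)(0.85) − (-0.05)(-0.15) = 0.6300
adj(I−A) = [[0.85, 0.05], [0.15, 0.75]]
(I − A)⁻¹ = adj(I−A) / det(I−A) ≈
  [   1.3492     0.0794]
  [   0.2381     1.1905]
x = (I − A)⁻¹ d = adj(I−A)·d / det(I−A), with det(I−A) = 0.6300:
  x_1 = (0.85·590 + 0.05·350) / 0.6300 = 519.00 / 0.6300 ≈ 823.8
  x_2 = (0.15·590 + 0.75·350) / 0.6300 = 351.00 / 0.6300 ≈ 557.1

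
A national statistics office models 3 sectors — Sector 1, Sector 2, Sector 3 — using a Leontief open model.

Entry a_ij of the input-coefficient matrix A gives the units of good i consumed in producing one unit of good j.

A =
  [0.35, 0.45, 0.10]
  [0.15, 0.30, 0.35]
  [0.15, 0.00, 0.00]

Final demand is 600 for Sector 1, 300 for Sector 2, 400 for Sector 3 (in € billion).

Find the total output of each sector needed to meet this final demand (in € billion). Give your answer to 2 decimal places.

x_1 = 1828.09, x_2 = 1157.41, x_3 = 674.21

I − A =
  [   0.65    -0.45    -0.10]
  [  -0.15     0.70    -0.35]
  [  -0.15     0.00     1.00]
Cofactors of I−A, C_ij = (−1)^(i+j)·(minor ij) (rows/columns in the sector order above):
  C_11 = (0.70)(1.00) − (-0.35)(0.00) = 0.7000
  C_12 = −[(-0.15)(1.00) − (-0.35)(-0.15)] = 0.2025
  C_13 = (-0.15)(0.00) − (0.70)(-0.15) = 0.1050
  C_21 = −[(-0.45)(1.00) − (-0.10)(0.00)] = 0.4500
  C_22 = (0.65)(1.00) − (-0.10)(-0.15) = 0.6350
  C_23 = −[(0.65)(0.00) − (-0.45)(-0.15)] = 0.0675
  C_31 = (-0.45)(-0.35) − (-0.10)(0.70) = 0.2275
  C_32 = −[(0.65)(-0.35) − (-0.10)(-0.15)] = 0.2425
  C_33 = (0.65)(0.70) − (-0.45)(-0.15) = 0.3875
det(I−A) = Σ_j (I−A)_1j·C_1j = (0.65)(0.7000) + (-0.45)(0.2025) + (-0.10)(0.1050) = 0.353375
adj(I−A) = Cᵀ =
  [ 0.7000   0.4500   0.2275]
  [ 0.2025   0.6350   0.2425]
  [ 0.1050   0.0675   0.3875]
(I − A)⁻¹ = adj(I−A) / det(I−A) ≈
  [   1.9809     1.2734     0.6438]
  [   0.5730     1.7970     0.6862]
  [   0.2971     0.1910     1.0966]
x = (I − A)⁻¹ d = adj(I−A)·d / det(I−A), with det(I−A) = 0.353375:
  x_1 = (0.7000·600 + 0.4500·300 + 0.2275·400) / 0.353375 = 646.00 / 0.353375 ≈ 1828.09
  x_2 = (0.2025·600 + 0.6350·300 + 0.2425·400) / 0.353375 = 409.00 / 0.353375 ≈ 1157.41
  x_3 = (0.1050·600 + 0.0675·300 + 0.3875·400) / 0.353375 = 238.25 / 0.353375 ≈ 674.21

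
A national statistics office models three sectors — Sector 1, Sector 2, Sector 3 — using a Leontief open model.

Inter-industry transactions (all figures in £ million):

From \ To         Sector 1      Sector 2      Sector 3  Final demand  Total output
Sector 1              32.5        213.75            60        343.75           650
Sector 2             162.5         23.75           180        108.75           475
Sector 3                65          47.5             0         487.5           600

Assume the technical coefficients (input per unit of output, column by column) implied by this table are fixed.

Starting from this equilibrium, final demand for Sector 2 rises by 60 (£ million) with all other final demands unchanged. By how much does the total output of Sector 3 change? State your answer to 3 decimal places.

Technical coefficients a_ij = z_ij / X_j:
  a_11 = 32.5/650 = 0.05, a_21 = 162.5/650 = 0.25, a_31 = 65/650 = 0.10
  a_12 = 213.75/475 = 0.45, a_22 = 23.75/475 = 0.05, a_32 = 47.5/475 = 0.10
  a_13 = 60/600 = 0.10, a_23 = 180/600 = 0.30, a_33 = 0/600 = 0.00
I − A =
  [   0.95    -0.45    -0.10]
  [  -0.25     0.95    -0.30]
  [  -0.10    -0.10     1.00]
Cofactors of I−A, C_ij = (−1)^(i+j)·(minor ij) (rows/columns in the sector order above):
  C_11 = (0.95)(1.00) − (-0.30)(-0.10) = 0.9200
  C_12 = −[(-0.25)(1.00) − (-0.30)(-0.10)] = 0.2800
  C_13 = (-0.25)(-0.10) − (0.95)(-0.10) = 0.1200
  C_21 = −[(-0.45)(1.00) − (-0.10)(-0.10)] = 0.4600
  C_22 = (0.95)(1.00) − (-0.10)(-0.10) = 0.9400
  C_23 = −[(0.95)(-0.10) − (-0.45)(-0.10)] = 0.1400
  C_31 = (-0.45)(-0.30) − (-0.10)(0.95) = 0.2300
  C_32 = −[(0.95)(-0.30) − (-0.10)(-0.25)] = 0.3100
  C_33 = (0.95)(0.95) − (-0.45)(-0.25) = 0.7900
det(I−A) = Σ_j (I−A)_1j·C_1j = (0.95)(0.9200) + (-0.45)(0.2800) + (-0.10)(0.1200) = 0.7360
adj(I−A) = Cᵀ =
  [ 0.9200   0.4600   0.2300]
  [ 0.2800   0.9400   0.3100]
  [ 0.1200   0.1400   0.7900]
(I − A)⁻¹ = adj(I−A) / det(I−A) ≈
  [   1.2500     0.6250     0.3125]
  [   0.3804     1.2772     0.4212]
  [   0.1630     0.1902     1.0734]
Δx = (I − A)⁻¹ Δd with Δd having +60 in the Sector 2 component and 0 elsewhere.
So Δx_3 = L_32 · (+60), where L_32 = adj(I−A)_32 / det(I−A) = 0.1400 / 0.7360.
Δx_3 = 0.1400 × (+60) / 0.7360 = 8.40 / 0.7360 ≈ 11.413.

Δx_3 = 11.413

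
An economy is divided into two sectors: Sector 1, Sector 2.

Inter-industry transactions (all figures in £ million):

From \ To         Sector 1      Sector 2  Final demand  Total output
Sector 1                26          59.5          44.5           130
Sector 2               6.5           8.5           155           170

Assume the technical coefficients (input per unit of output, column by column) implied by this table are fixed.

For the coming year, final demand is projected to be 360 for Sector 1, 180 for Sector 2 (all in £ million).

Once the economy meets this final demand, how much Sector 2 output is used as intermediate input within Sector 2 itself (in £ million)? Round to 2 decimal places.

z_22 = 10.91

Technical coefficients a_ij = z_ij / X_j:
  a_11 = 26/130 = 0.20, a_21 = 6.5/130 = 0.05
  a_12 = 59.5/170 = 0.35, a_22 = 8.5/170 = 0.05
I − A =
  [   0.80    -0.35]
  [  -0.05     0.95]
det(I−A) = (0.80)(0.95) − (-0.35)(-0.05) = 0.7425
adj(I−A) = [[0.95, 0.35], [0.05, 0.80]]
(I − A)⁻¹ = adj(I−A) / det(I−A) ≈
  [   1.2795     0.4714]
  [   0.0673     1.0774]
First solve x = (I − A)⁻¹ d = adj(I−A)·d / det(I−A); in particular x_2 = (0.05·360 + 0.80·180) / 0.7425 = 162.00 / 0.7425 ≈ 218.1818.
Intermediate flow from 2 to 2: z_22 = a_22 · x_2 = 0.05 × 162.00 / 0.7425 = 8.10 / 0.7425 ≈ 10.91.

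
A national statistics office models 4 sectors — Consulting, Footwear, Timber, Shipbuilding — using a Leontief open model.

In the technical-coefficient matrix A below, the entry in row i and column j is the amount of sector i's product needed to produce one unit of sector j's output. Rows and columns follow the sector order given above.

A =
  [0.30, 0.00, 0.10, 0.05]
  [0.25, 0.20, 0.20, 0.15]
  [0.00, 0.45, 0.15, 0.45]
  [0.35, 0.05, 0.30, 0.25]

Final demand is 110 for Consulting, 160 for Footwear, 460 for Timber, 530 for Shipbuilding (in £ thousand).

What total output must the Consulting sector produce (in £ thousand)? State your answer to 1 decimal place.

I − A =
  [   0.70     0.00    -0.10    -0.05]
  [  -0.25     0.80    -0.20    -0.15]
  [   0.00    -0.45     0.85    -0.45]
  [  -0.35    -0.05    -0.30     0.75]
Compute the cofactors C_ij = (−1)^(i+j)·(3×3 minor ij) of I−A; the adjugate is their transpose:
adj(I−A) = Cᵀ =
  [ 0.303375   0.044875   0.071750   0.072250]
  [ 0.201750   0.321125   0.160750   0.174125]
  [ 0.239625   0.244125   0.400125   0.304875]
  [ 0.250875   0.140000   0.204250   0.401750]
det(I−A) = Σ_j (I−A)_1j·C_1j = (0.70)(0.303375) + (0.00)(0.201750) + (-0.10)(0.239625) + (-0.05)(0.250875) = 0.17585625
(I − A)⁻¹ = adj(I−A) / det(I−A) ≈
  [   1.7251     0.2552     0.4080     0.4108]
  [   1.1472     1.8261     0.9141     0.9902]
  [   1.3626     1.3882     2.2753     1.7337]
  [   1.4266     0.7961     1.1615     2.2845]
x = (I − A)⁻¹ d = adj(I−A)·d / det(I−A), with det(I−A) = 0.17585625:
  x_C = (0.303375·110 + 0.044875·160 + 0.071750·460 + 0.072250·530) / 0.17585625 = 111.84875 / 0.17585625 ≈ 636.0
  x_F = (0.201750·110 + 0.321125·160 + 0.160750·460 + 0.174125·530) / 0.17585625 = 239.80375 / 0.17585625 ≈ 1363.6
  x_T = (0.239625·110 + 0.244125·160 + 0.400125·460 + 0.304875·530) / 0.17585625 = 411.06 / 0.17585625 ≈ 2337.5
  x_S = (0.250875·110 + 0.140000·160 + 0.204250·460 + 0.401750·530) / 0.17585625 = 356.87875 / 0.17585625 ≈ 2029.4

x_C = 636.0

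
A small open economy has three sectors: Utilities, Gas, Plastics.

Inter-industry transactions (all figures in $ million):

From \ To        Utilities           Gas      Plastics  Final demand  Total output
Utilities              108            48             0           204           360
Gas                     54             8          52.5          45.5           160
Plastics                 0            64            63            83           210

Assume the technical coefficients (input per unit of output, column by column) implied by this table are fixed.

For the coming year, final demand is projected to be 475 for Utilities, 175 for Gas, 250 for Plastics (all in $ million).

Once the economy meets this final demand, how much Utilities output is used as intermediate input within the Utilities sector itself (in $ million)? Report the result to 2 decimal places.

z_UU = 266.93

Technical coefficients a_ij = z_ij / X_j:
  a_UU = 108/360 = 0.30, a_GU = 54/360 = 0.15, a_PU = 0/360 = 0.00
  a_UG = 48/160 = 0.30, a_GG = 8/160 = 0.05, a_PG = 64/160 = 0.40
  a_UP = 0/210 = 0.00, a_GP = 52.5/210 = 0.25, a_PP = 63/210 = 0.30
I − A =
  [   0.70    -0.30     0.00]
  [  -0.15     0.95    -0.25]
  [   0.00    -0.40     0.70]
Cofactors of I−A, C_ij = (−1)^(i+j)·(minor ij) (rows/columns in the sector order above):
  C_11 = (0.95)(0.70) − (-0.25)(-0.40) = 0.5650
  C_12 = −[(-0.15)(0.70) − (-0.25)(0.00)] = 0.1050
  C_13 = (-0.15)(-0.40) − (0.95)(0.00) = 0.0600
  C_21 = −[(-0.30)(0.70) − (0.00)(-0.40)] = 0.2100
  C_22 = (0.70)(0.70) − (0.00)(0.00) = 0.4900
  C_23 = −[(0.70)(-0.40) − (-0.30)(0.00)] = 0.2800
  C_31 = (-0.30)(-0.25) − (0.00)(0.95) = 0.0750
  C_32 = −[(0.70)(-0.25) − (0.00)(-0.15)] = 0.1750
  C_33 = (0.70)(0.95) − (-0.30)(-0.15) = 0.6200
det(I−A) = Σ_j (I−A)_1j·C_1j = (0.70)(0.5650) + (-0.30)(0.1050) + (0.00)(0.0600) = 0.3640
adj(I−A) = Cᵀ =
  [ 0.5650   0.2100   0.0750]
  [ 0.1050   0.4900   0.1750]
  [ 0.0600   0.2800   0.6200]
(I − A)⁻¹ = adj(I−A) / det(I−A) ≈
  [   1.5522     0.5769     0.2060]
  [   0.2885     1.3462     0.4808]
  [   0.1648     0.7692     1.7033]
First solve x = (I − A)⁻¹ d = adj(I−A)·d / det(I−A); in particular x_U = (0.5650·475 + 0.2100·175 + 0.0750·250) / 0.3640 = 323.875 / 0.3640 ≈ 889.7665.
Intermediate flow from U to U: z_UU = a_UU · x_U = 0.30 × 323.875 / 0.3640 = 97.1625 / 0.3640 ≈ 266.93.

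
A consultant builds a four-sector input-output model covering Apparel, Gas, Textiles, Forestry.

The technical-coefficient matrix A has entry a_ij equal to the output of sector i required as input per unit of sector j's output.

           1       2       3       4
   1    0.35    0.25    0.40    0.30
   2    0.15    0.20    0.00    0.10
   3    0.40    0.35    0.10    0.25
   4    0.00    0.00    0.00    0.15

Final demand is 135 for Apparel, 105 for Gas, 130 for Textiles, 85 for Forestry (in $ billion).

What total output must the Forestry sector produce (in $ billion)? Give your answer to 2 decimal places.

x_4 = 100.00

I − A =
  [   0.65    -0.25    -0.40    -0.30]
  [  -0.15     0.80     0.00    -0.10]
  [  -0.40    -0.35     0.90    -0.25]
  [   0.00     0.00     0.00     0.85]
Compute the cofactors C_ij = (−1)^(i+j)·(3×3 minor ij) of I−A; the adjugate is their transpose:
adj(I−A) = Cᵀ =
  [ 0.612000   0.310250   0.272000   0.332500]
  [ 0.114750   0.361250   0.051000   0.098000]
  [ 0.316625   0.278375   0.410125   0.265125]
  [ 0.000000   0.000000   0.000000   0.285250]
det(I−A) = Σ_j (I−A)_1j·C_1j = (0.65)(0.612000) + (-0.25)(0.114750) + (-0.40)(0.316625) + (-0.30)(0.000000) = 0.2424625
(I − A)⁻¹ = adj(I−A) / det(I−A) ≈
  [   2.5241     1.2796     1.1218     1.3713]
  [   0.4733     1.4899     0.2103     0.4042]
  [   1.3059     1.1481     1.6915     1.0935]
  [   0.0000     0.0000     0.0000     1.1765]
x = (I − A)⁻¹ d = adj(I−A)·d / det(I−A), with det(I−A) = 0.2424625:
  x_1 = (0.612000·135 + 0.310250·105 + 0.272000·130 + 0.332500·85) / 0.2424625 = 178.81875 / 0.2424625 ≈ 737.51
  x_2 = (0.114750·135 + 0.361250·105 + 0.051000·130 + 0.098000·85) / 0.2424625 = 68.3825 / 0.2424625 ≈ 282.03
  x_3 = (0.316625·135 + 0.278375·105 + 0.410125·130 + 0.265125·85) / 0.2424625 = 147.825625 / 0.2424625 ≈ 609.68
  x_4 = (0.000000·135 + 0.000000·105 + 0.000000·130 + 0.285250·85) / 0.2424625 = 24.24625 / 0.2424625 = 100.00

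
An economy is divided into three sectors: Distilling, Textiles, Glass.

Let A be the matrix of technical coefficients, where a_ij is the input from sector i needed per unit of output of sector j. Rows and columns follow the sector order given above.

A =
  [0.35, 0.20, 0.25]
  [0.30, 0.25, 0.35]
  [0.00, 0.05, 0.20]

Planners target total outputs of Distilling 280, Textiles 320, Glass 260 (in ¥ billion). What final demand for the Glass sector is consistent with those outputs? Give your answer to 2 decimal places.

I − A =
  [   0.65    -0.20    -0.25]
  [  -0.30     0.75    -0.35]
  [   0.00    -0.05     0.80]
d = (I − A) x:
  d_D = (+0.65)·280 + (-0.20)·320 + (-0.25)·260 = 53.00
  d_T = (-0.30)·280 + (+0.75)·320 + (-0.35)·260 = 65.00
  d_G = (+0.00)·280 + (-0.05)·320 + (+0.80)·260 = 192.00

d_G = 192.00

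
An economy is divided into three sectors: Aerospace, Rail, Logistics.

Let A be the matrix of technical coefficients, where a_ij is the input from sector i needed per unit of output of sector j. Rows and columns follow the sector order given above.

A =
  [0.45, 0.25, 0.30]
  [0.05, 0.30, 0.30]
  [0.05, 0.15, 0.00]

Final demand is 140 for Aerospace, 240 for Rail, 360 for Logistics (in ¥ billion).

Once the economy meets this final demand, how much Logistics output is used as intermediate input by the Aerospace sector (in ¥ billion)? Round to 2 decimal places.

I − A =
  [   0.55    -0.25    -0.30]
  [  -0.05     0.70    -0.30]
  [  -0.05    -0.15     1.00]
Cofactors of I−A, C_ij = (−1)^(i+j)·(minor ij) (rows/columns in the sector order above):
  C_11 = (0.70)(1.00) − (-0.30)(-0.15) = 0.6550
  C_12 = −[(-0.05)(1.00) − (-0.30)(-0.05)] = 0.0650
  C_13 = (-0.05)(-0.15) − (0.70)(-0.05) = 0.0425
  C_21 = −[(-0.25)(1.00) − (-0.30)(-0.15)] = 0.2950
  C_22 = (0.55)(1.00) − (-0.30)(-0.05) = 0.5350
  C_23 = −[(0.55)(-0.15) − (-0.25)(-0.05)] = 0.0950
  C_31 = (-0.25)(-0.30) − (-0.30)(0.70) = 0.2850
  C_32 = −[(0.55)(-0.30) − (-0.30)(-0.05)] = 0.1800
  C_33 = (0.55)(0.70) − (-0.25)(-0.05) = 0.3725
det(I−A) = Σ_j (I−A)_1j·C_1j = (0.55)(0.6550) + (-0.25)(0.0650) + (-0.30)(0.0425) = 0.33125
adj(I−A) = Cᵀ =
  [ 0.6550   0.2950   0.2850]
  [ 0.0650   0.5350   0.1800]
  [ 0.0425   0.0950   0.3725]
(I − A)⁻¹ = adj(I−A) / det(I−A) ≈
  [   1.9774     0.8906     0.8604]
  [   0.1962     1.6151     0.5434]
  [   0.1283     0.2868     1.1245]
First solve x = (I − A)⁻¹ d = adj(I−A)·d / det(I−A); in particular x_1 = (0.6550·140 + 0.2950·240 + 0.2850·360) / 0.33125 = 265.10 / 0.33125 ≈ 800.3019.
Intermediate flow from 3 to 1: z_31 = a_31 · x_1 = 0.05 × 265.10 / 0.33125 = 13.255 / 0.33125 ≈ 40.02.

z_31 = 40.02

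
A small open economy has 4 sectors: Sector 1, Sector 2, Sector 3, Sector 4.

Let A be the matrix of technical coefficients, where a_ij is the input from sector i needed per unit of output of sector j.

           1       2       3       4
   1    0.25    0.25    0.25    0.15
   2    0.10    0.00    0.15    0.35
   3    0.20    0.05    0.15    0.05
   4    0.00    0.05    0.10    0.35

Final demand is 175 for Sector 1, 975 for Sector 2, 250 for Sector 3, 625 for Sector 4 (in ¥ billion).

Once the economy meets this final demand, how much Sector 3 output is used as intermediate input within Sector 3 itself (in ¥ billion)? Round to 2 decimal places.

z_33 = 114.17

I − A =
  [   0.75    -0.25    -0.25    -0.15]
  [  -0.10     1.00    -0.15    -0.35]
  [  -0.20    -0.05     0.85    -0.05]
  [   0.00    -0.05    -0.10     0.65]
Compute the cofactors C_ij = (−1)^(i+j)·(3×3 minor ij) of I−A; the adjugate is their transpose:
adj(I−A) = Cᵀ =
  [ 0.525625   0.152750   0.207375   0.219500]
  [ 0.081250   0.375125   0.117125   0.229750]
  [ 0.130000   0.060250   0.457375   0.097625]
  [ 0.026250   0.038125   0.079375   0.551875]
det(I−A) = Σ_j (I−A)_1j·C_1j = (0.75)(0.525625) + (-0.25)(0.081250) + (-0.25)(0.130000) + (-0.15)(0.026250) = 0.33746875
(I − A)⁻¹ = adj(I−A) / det(I−A) ≈
  [   1.5576     0.4526     0.6145     0.6504]
  [   0.2408     1.1116     0.3471     0.6808]
  [   0.3852     0.1785     1.3553     0.2893]
  [   0.0778     0.1130     0.2352     1.6353]
First solve x = (I − A)⁻¹ d = adj(I−A)·d / det(I−A); in particular x_3 = (0.130000·175 + 0.060250·975 + 0.457375·250 + 0.097625·625) / 0.33746875 = 256.853125 / 0.33746875 ≈ 761.1168.
Intermediate flow from 3 to 3: z_33 = a_33 · x_3 = 0.15 × 256.853125 / 0.33746875 = 38.52796875 / 0.33746875 ≈ 114.17.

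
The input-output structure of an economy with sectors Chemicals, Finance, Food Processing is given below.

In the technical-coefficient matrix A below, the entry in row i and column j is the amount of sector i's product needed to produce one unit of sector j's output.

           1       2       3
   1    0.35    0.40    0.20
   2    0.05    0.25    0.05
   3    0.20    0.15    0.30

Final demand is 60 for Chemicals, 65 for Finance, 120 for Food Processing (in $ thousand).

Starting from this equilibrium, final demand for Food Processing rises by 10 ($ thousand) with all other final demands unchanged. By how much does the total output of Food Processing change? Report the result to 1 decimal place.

Δx_3 = 16.3

I − A =
  [   0.65    -0.40    -0.20]
  [  -0.05     0.75    -0.05]
  [  -0.20    -0.15     0.70]
Cofactors of I−A, C_ij = (−1)^(i+j)·(minor ij) (rows/columns in the sector order above):
  C_11 = (0.75)(0.70) − (-0.05)(-0.15) = 0.5175
  C_12 = −[(-0.05)(0.70) − (-0.05)(-0.20)] = 0.0450
  C_13 = (-0.05)(-0.15) − (0.75)(-0.20) = 0.1575
  C_21 = −[(-0.40)(0.70) − (-0.20)(-0.15)] = 0.3100
  C_22 = (0.65)(0.70) − (-0.20)(-0.20) = 0.4150
  C_23 = −[(0.65)(-0.15) − (-0.40)(-0.20)] = 0.1775
  C_31 = (-0.40)(-0.05) − (-0.20)(0.75) = 0.1700
  C_32 = −[(0.65)(-0.05) − (-0.20)(-0.05)] = 0.0425
  C_33 = (0.65)(0.75) − (-0.40)(-0.05) = 0.4675
det(I−A) = Σ_j (I−A)_1j·C_1j = (0.65)(0.5175) + (-0.40)(0.0450) + (-0.20)(0.1575) = 0.286875
adj(I−A) = Cᵀ =
  [ 0.5175   0.3100   0.1700]
  [ 0.0450   0.4150   0.0425]
  [ 0.1575   0.1775   0.4675]
(I − A)⁻¹ = adj(I−A) / det(I−A) ≈
  [   1.8039     1.0806     0.5926]
  [   0.1569     1.4466     0.1481]
  [   0.5490     0.6187     1.6296]
Δx = (I − A)⁻¹ Δd with Δd having +10 in the Food Processing component and 0 elsewhere.
So Δx_3 = L_33 · (+10), where L_33 = adj(I−A)_33 / det(I−A) = 0.4675 / 0.286875.
Δx_3 = 0.4675 × (+10) / 0.286875 = 4.675 / 0.286875 ≈ 16.3.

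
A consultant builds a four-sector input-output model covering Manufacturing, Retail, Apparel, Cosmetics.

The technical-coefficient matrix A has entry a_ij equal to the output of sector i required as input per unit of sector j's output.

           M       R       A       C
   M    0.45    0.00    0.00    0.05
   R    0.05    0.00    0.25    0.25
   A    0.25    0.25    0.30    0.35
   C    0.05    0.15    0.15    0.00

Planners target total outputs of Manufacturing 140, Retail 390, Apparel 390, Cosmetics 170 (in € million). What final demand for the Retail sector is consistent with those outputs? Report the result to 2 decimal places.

I − A =
  [   0.55     0.00     0.00    -0.05]
  [  -0.05     1.00    -0.25    -0.25]
  [  -0.25    -0.25     0.70    -0.35]
  [  -0.05    -0.15    -0.15     1.00]
d = (I − A) x:
  d_M = (+0.55)·140 + (+0.00)·390 + (+0.00)·390 + (-0.05)·170 = 68.50
  d_R = (-0.05)·140 + (+1.00)·390 + (-0.25)·390 + (-0.25)·170 = 243.00
  d_A = (-0.25)·140 + (-0.25)·390 + (+0.70)·390 + (-0.35)·170 = 81.00
  d_C = (-0.05)·140 + (-0.15)·390 + (-0.15)·390 + (+1.00)·170 = 46.00

d_R = 243.00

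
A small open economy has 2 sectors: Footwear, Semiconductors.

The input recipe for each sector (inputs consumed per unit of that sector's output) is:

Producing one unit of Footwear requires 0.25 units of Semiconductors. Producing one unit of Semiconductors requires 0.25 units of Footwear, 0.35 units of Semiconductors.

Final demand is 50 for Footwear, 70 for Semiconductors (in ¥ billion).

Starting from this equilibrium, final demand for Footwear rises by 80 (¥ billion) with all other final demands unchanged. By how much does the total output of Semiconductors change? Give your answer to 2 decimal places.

Δx_2 = 34.04

I − A =
  [   1.00    -0.25]
  [  -0.25     0.65]
det(I−A) = (1.00)(0.65) − (-0.25)(-0.25) = 0.5875
adj(I−A) = [[0.65, 0.25], [0.25, 1.00]]
(I − A)⁻¹ = adj(I−A) / det(I−A) ≈
  [   1.1064     0.4255]
  [   0.4255     1.7021]
Δx = (I − A)⁻¹ Δd with Δd having +80 in the Footwear component and 0 elsewhere.
So Δx_2 = L_21 · (+80), where L_21 = adj(I−A)_21 / det(I−A) = 0.25 / 0.5875.
Δx_2 = 0.25 × (+80) / 0.5875 = 20.00 / 0.5875 ≈ 34.04.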